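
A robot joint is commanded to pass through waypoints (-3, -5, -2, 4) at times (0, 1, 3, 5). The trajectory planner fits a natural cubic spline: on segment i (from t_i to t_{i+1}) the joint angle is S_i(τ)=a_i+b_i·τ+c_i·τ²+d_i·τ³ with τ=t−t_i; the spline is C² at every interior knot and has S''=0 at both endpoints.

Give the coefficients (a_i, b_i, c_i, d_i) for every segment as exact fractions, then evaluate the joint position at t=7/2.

Δ: Δ0=-2, Δ1=3/2, Δ2=3
row 1: diag=6, rhs=21; c'=1/3, d'=7/2
row 2: denom=8−2·1/3=22/3; d'=(9−2·7/2)/(22/3)=3/11
back: M2=3/11
back: M1=7/2−1/3·3/11=75/22
M: M0=0, M1=75/22, M2=3/11, M3=0
seg 0: a=-3, c=M0/2=0, d=(M1−M0)/(6·1)=25/44, b=Δ0−h0·(2M0+M1)/6=-113/44
seg 1: a=-5, c=M1/2=75/44, d=(M2−M1)/(6·2)=-23/88, b=Δ1−h1·(2M1+M2)/6=-19/22
seg 2: a=-2, c=M2/2=3/22, d=(M3−M2)/(6·2)=-1/44, b=Δ2−h2·(2M2+M3)/6=31/11
t_q=7/2 → seg 2, τ=1/2; S=-2+31/11·τ+3/22·τ²+-1/44·τ³=-197/352

  seg 0: a=-3 b=-113/44 c=0 d=25/44
  seg 1: a=-5 b=-19/22 c=75/44 d=-23/88
  seg 2: a=-2 b=31/11 c=3/22 d=-1/44
S(7/2) = -197/352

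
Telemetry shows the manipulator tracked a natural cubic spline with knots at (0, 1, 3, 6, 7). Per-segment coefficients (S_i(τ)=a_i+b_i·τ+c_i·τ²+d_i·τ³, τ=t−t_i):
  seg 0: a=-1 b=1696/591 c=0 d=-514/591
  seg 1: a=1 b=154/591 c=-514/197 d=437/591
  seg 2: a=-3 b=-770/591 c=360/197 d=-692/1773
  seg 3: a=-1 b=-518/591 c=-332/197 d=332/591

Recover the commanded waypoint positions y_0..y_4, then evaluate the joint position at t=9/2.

y_0 = S_0(0) = a_0 = -1
y_1 = S_1(0) = a_1 = 1
y_2 = S_2(0) = a_2 = -3
y_3 = S_3(0) = a_3 = -1
y_4 = S_3(1) = -3
t_q=9/2 is in segment 2 (τ=3/2); S_2(τ)=-851/394

y_0=-1 y_1=1 y_2=-3 y_3=-1 y_4=-3
S(9/2) = -851/394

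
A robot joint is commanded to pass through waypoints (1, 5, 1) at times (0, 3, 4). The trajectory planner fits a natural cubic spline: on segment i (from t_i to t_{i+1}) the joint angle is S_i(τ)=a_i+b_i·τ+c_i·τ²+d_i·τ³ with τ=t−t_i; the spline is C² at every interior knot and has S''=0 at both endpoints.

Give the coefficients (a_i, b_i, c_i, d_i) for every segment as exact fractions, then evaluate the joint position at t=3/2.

  seg 0: a=1 b=10/3 c=0 d=-2/9
  seg 1: a=5 b=-8/3 c=-2 d=2/3
S(3/2) = 21/4

Δ: Δ0=4/3, Δ1=-4
row 1: diag=8, rhs=-32; c'=1/8, d'=-4
back: M1=-4
M: M0=0, M1=-4, M2=0
seg 0: a=1, c=M0/2=0, d=(M1−M0)/(6·3)=-2/9, b=Δ0−h0·(2M0+M1)/6=10/3
seg 1: a=5, c=M1/2=-2, d=(M2−M1)/(6·1)=2/3, b=Δ1−h1·(2M1+M2)/6=-8/3
t_q=3/2 → seg 0, τ=3/2; S=1+10/3·τ+0·τ²+-2/9·τ³=21/4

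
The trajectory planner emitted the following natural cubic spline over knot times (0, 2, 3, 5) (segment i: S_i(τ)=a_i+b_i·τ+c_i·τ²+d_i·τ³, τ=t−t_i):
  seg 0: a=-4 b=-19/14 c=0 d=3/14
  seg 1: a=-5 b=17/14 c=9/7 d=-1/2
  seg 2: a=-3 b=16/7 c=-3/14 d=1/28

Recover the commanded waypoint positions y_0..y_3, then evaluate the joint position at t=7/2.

y_0 = S_0(0) = a_0 = -4
y_1 = S_1(0) = a_1 = -5
y_2 = S_2(0) = a_2 = -3
y_3 = S_2(2) = 1
t_q=7/2 is in segment 2 (τ=1/2); S_2(τ)=-61/32

y_0=-4 y_1=-5 y_2=-3 y_3=1
S(7/2) = -61/32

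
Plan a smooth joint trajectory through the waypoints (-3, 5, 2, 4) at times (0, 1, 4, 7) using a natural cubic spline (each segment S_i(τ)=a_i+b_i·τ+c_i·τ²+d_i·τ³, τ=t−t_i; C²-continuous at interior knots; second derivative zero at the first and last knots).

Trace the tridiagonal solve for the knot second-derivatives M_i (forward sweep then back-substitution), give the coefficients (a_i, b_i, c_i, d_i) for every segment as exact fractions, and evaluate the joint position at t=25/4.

  seg 0: a=-3 b=809/87 c=0 d=-113/87
  seg 1: a=5 b=470/87 c=-113/29 d=460/783
  seg 2: a=2 b=-184/87 c=121/87 d=-121/783
S(25/4) = 4681/1856

Δ: Δ0=8, Δ1=-1, Δ2=2/3
row 1: diag=8, rhs=-54; c'=3/8, d'=-27/4
row 2: denom=12−3·3/8=87/8; d'=(10−3·-27/4)/(87/8)=242/87
back: M2=242/87
back: M1=-27/4−3/8·242/87=-226/29
M: M0=0, M1=-226/29, M2=242/87, M3=0
seg 0: a=-3, c=M0/2=0, d=(M1−M0)/(6·1)=-113/87, b=Δ0−h0·(2M0+M1)/6=809/87
seg 1: a=5, c=M1/2=-113/29, d=(M2−M1)/(6·3)=460/783, b=Δ1−h1·(2M1+M2)/6=470/87
seg 2: a=2, c=M2/2=121/87, d=(M3−M2)/(6·3)=-121/783, b=Δ2−h2·(2M2+M3)/6=-184/87
t_q=25/4 → seg 2, τ=9/4; S=2+-184/87·τ+121/87·τ²+-121/783·τ³=4681/1856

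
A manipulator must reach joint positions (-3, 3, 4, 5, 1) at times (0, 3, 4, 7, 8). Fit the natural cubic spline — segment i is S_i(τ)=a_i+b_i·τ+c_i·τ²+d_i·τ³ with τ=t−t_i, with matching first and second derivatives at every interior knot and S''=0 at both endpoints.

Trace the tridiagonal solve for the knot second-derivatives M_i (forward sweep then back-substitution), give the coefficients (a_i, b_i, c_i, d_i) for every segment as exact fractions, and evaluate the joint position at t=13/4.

Δ: Δ0=2, Δ1=1, Δ2=1/3, Δ3=-4
row 1: diag=8, rhs=-6; c'=1/8, d'=-3/4
row 2: denom=8−1·1/8=63/8; d'=(-4−1·-3/4)/(63/8)=-26/63
row 3: denom=8−3·8/21=48/7; d'=(-26−3·-26/63)/(48/7)=-65/18
back: M3=-65/18
back: M2=-26/63−8/21·-65/18=26/27
back: M1=-3/4−1/8·26/27=-47/54
M: M0=0, M1=-47/54, M2=26/27, M3=-65/18, M4=0
seg 0: a=-3, c=M0/2=0, d=(M1−M0)/(6·3)=-47/972, b=Δ0−h0·(2M0+M1)/6=263/108
seg 1: a=3, c=M1/2=-47/108, d=(M2−M1)/(6·1)=11/36, b=Δ1−h1·(2M1+M2)/6=61/54
seg 2: a=4, c=M2/2=13/27, d=(M3−M2)/(6·3)=-247/972, b=Δ2−h2·(2M2+M3)/6=127/108
seg 3: a=5, c=M3/2=-65/36, d=(M4−M3)/(6·1)=65/108, b=Δ3−h3·(2M3+M4)/6=-151/54
t_q=13/4 → seg 1, τ=1/4; S=3+61/54·τ+-47/108·τ²+11/36·τ³=7511/2304

  seg 0: a=-3 b=263/108 c=0 d=-47/972
  seg 1: a=3 b=61/54 c=-47/108 d=11/36
  seg 2: a=4 b=127/108 c=13/27 d=-247/972
  seg 3: a=5 b=-151/54 c=-65/36 d=65/108
S(13/4) = 7511/2304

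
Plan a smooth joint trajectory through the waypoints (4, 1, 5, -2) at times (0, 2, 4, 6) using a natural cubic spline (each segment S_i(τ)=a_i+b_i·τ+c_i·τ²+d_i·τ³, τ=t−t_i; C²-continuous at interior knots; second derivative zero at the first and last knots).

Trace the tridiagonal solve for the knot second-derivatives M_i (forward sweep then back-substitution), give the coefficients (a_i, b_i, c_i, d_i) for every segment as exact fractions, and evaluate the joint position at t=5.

Δ: Δ0=-3/2, Δ1=2, Δ2=-7/2
row 1: diag=8, rhs=21; c'=1/4, d'=21/8
row 2: denom=8−2·1/4=15/2; d'=(-33−2·21/8)/(15/2)=-51/10
back: M2=-51/10
back: M1=21/8−1/4·-51/10=39/10
M: M0=0, M1=39/10, M2=-51/10, M3=0
seg 0: a=4, c=M0/2=0, d=(M1−M0)/(6·2)=13/40, b=Δ0−h0·(2M0+M1)/6=-14/5
seg 1: a=1, c=M1/2=39/20, d=(M2−M1)/(6·2)=-3/4, b=Δ1−h1·(2M1+M2)/6=11/10
seg 2: a=5, c=M2/2=-51/20, d=(M3−M2)/(6·2)=17/40, b=Δ2−h2·(2M2+M3)/6=-1/10
t_q=5 → seg 2, τ=1; S=5+-1/10·τ+-51/20·τ²+17/40·τ³=111/40

  seg 0: a=4 b=-14/5 c=0 d=13/40
  seg 1: a=1 b=11/10 c=39/20 d=-3/4
  seg 2: a=5 b=-1/10 c=-51/20 d=17/40
S(5) = 111/40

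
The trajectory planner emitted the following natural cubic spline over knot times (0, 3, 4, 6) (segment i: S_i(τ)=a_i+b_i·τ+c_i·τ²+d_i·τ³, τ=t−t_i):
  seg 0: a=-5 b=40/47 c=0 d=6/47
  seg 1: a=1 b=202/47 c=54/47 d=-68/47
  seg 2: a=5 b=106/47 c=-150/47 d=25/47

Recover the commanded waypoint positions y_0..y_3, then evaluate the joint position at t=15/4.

y_0 = S_0(0) = a_0 = -5
y_1 = S_1(0) = a_1 = 1
y_2 = S_2(0) = a_2 = 5
y_3 = S_2(2) = 1
t_q=15/4 is in segment 1 (τ=3/4); S_1(τ)=3203/752

y_0=-5 y_1=1 y_2=5 y_3=1
S(15/4) = 3203/752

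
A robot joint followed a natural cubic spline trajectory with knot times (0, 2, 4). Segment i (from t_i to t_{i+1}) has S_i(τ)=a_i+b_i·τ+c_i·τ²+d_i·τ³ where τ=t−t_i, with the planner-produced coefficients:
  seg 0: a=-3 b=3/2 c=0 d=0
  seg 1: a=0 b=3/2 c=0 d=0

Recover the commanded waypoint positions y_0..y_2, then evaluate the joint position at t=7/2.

y_0 = S_0(0) = a_0 = -3
y_1 = S_1(0) = a_1 = 0
y_2 = S_1(2) = 3
t_q=7/2 is in segment 1 (τ=3/2); S_1(τ)=9/4

y_0=-3 y_1=0 y_2=3
S(7/2) = 9/4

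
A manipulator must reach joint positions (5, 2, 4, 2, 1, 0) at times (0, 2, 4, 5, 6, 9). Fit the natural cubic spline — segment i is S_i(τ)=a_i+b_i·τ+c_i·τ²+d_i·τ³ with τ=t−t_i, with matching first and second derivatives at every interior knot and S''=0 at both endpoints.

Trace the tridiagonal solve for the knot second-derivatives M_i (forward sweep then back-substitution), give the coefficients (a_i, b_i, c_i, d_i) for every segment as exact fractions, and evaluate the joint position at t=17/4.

  seg 0: a=5 b=-187/75 c=0 d=149/600
  seg 1: a=2 b=73/150 c=149/100 d=-37/60
  seg 2: a=4 b=-143/150 c=-221/100 d=349/300
  seg 3: a=2 b=-113/60 c=32/25 d=-119/300
  seg 4: a=1 b=-77/150 c=9/100 d=-1/100
S(17/4) = 23307/6400

Δ: Δ0=-3/2, Δ1=1, Δ2=-2, Δ3=-1, Δ4=-1/3
row 1: diag=8, rhs=15; c'=1/4, d'=15/8
row 2: denom=6−2·1/4=11/2; d'=(-18−2·15/8)/(11/2)=-87/22
row 3: denom=4−1·2/11=42/11; d'=(6−1·-87/22)/(42/11)=73/28
row 4: denom=8−1·11/42=325/42; d'=(4−1·73/28)/(325/42)=9/50
back: M4=9/50
back: M3=73/28−11/42·9/50=64/25
back: M2=-87/22−2/11·64/25=-221/50
back: M1=15/8−1/4·-221/50=149/50
M: M0=0, M1=149/50, M2=-221/50, M3=64/25, M4=9/50, M5=0
seg 0: a=5, c=M0/2=0, d=(M1−M0)/(6·2)=149/600, b=Δ0−h0·(2M0+M1)/6=-187/75
seg 1: a=2, c=M1/2=149/100, d=(M2−M1)/(6·2)=-37/60, b=Δ1−h1·(2M1+M2)/6=73/150
seg 2: a=4, c=M2/2=-221/100, d=(M3−M2)/(6·1)=349/300, b=Δ2−h2·(2M2+M3)/6=-143/150
seg 3: a=2, c=M3/2=32/25, d=(M4−M3)/(6·1)=-119/300, b=Δ3−h3·(2M3+M4)/6=-113/60
seg 4: a=1, c=M4/2=9/100, d=(M5−M4)/(6·3)=-1/100, b=Δ4−h4·(2M4+M5)/6=-77/150
t_q=17/4 → seg 2, τ=1/4; S=4+-143/150·τ+-221/100·τ²+349/300·τ³=23307/6400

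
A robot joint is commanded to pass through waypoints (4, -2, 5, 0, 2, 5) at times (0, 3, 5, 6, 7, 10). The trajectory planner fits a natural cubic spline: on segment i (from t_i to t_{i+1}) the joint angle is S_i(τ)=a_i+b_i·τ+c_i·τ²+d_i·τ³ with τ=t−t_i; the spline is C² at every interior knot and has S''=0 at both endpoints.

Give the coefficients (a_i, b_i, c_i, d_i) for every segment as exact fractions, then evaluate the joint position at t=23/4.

  seg 0: a=4 b=-227/46 c=0 d=15/46
  seg 1: a=-2 b=89/23 c=135/46 d=-287/184
  seg 2: a=5 b=-143/46 c=-591/92 d=417/92
  seg 3: a=0 b=-217/92 c=165/23 d=-259/92
  seg 4: a=2 b=163/46 c=-117/92 d=13/92
S(23/4) = 5695/5888

Δ: Δ0=-2, Δ1=7/2, Δ2=-5, Δ3=2, Δ4=1
row 1: diag=10, rhs=33; c'=1/5, d'=33/10
row 2: denom=6−2·1/5=28/5; d'=(-51−2·33/10)/(28/5)=-72/7
row 3: denom=4−1·5/28=107/28; d'=(42−1·-72/7)/(107/28)=1464/107
row 4: denom=8−1·28/107=828/107; d'=(-6−1·1464/107)/(828/107)=-117/46
back: M4=-117/46
back: M3=1464/107−28/107·-117/46=330/23
back: M2=-72/7−5/28·330/23=-591/46
back: M1=33/10−1/5·-591/46=135/23
M: M0=0, M1=135/23, M2=-591/46, M3=330/23, M4=-117/46, M5=0
seg 0: a=4, c=M0/2=0, d=(M1−M0)/(6·3)=15/46, b=Δ0−h0·(2M0+M1)/6=-227/46
seg 1: a=-2, c=M1/2=135/46, d=(M2−M1)/(6·2)=-287/184, b=Δ1−h1·(2M1+M2)/6=89/23
seg 2: a=5, c=M2/2=-591/92, d=(M3−M2)/(6·1)=417/92, b=Δ2−h2·(2M2+M3)/6=-143/46
seg 3: a=0, c=M3/2=165/23, d=(M4−M3)/(6·1)=-259/92, b=Δ3−h3·(2M3+M4)/6=-217/92
seg 4: a=2, c=M4/2=-117/92, d=(M5−M4)/(6·3)=13/92, b=Δ4−h4·(2M4+M5)/6=163/46
t_q=23/4 → seg 2, τ=3/4; S=5+-143/46·τ+-591/92·τ²+417/92·τ³=5695/5888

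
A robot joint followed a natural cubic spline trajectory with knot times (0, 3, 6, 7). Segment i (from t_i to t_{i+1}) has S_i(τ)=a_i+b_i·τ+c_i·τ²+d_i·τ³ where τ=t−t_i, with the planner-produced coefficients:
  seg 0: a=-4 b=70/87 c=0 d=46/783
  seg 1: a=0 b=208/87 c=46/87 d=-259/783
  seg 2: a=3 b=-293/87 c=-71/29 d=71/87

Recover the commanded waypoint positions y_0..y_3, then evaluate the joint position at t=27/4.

y_0 = S_0(0) = a_0 = -4
y_1 = S_1(0) = a_1 = 0
y_2 = S_2(0) = a_2 = 3
y_3 = S_2(1) = -2
t_q=27/4 is in segment 2 (τ=3/4); S_2(τ)=-1037/1856

y_0=-4 y_1=0 y_2=3 y_3=-2
S(27/4) = -1037/1856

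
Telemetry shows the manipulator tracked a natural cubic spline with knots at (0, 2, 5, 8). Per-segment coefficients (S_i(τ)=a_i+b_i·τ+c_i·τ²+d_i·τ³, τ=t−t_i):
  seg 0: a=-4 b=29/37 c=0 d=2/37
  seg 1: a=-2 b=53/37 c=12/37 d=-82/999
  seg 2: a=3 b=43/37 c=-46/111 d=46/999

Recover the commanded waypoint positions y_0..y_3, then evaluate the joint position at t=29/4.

y_0 = S_0(0) = a_0 = -4
y_1 = S_1(0) = a_1 = -2
y_2 = S_2(0) = a_2 = 3
y_3 = S_2(3) = 4
t_q=29/4 is in segment 2 (τ=9/4); S_2(τ)=4785/1184

y_0=-4 y_1=-2 y_2=3 y_3=4
S(29/4) = 4785/1184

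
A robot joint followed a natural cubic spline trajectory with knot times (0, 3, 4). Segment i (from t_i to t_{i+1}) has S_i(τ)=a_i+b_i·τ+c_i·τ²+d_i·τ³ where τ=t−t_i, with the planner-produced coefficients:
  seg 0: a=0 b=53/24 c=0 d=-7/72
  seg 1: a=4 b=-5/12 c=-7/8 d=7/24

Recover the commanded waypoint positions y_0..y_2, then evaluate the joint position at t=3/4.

y_0 = S_0(0) = a_0 = 0
y_1 = S_1(0) = a_1 = 4
y_2 = S_1(1) = 3
t_q=3/4 is in segment 0 (τ=3/4); S_0(τ)=827/512

y_0=0 y_1=4 y_2=3
S(3/4) = 827/512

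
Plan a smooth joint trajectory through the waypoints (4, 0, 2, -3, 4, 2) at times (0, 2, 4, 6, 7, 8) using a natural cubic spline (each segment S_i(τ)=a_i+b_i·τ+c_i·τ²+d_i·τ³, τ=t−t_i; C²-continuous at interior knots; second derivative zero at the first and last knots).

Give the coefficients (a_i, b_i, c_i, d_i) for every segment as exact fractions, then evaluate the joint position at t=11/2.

  seg 0: a=4 b=-2105/626 c=0 d=853/2504
  seg 1: a=0 b=227/313 c=2559/1252 d=-2387/2504
  seg 2: a=2 b=-1589/626 c=-2301/626 d=2313/1252
  seg 3: a=-3 b=3085/626 c=2319/313 d=-3341/626
  seg 4: a=4 b=1169/313 c=-5385/626 d=1795/626
S(11/2) = -38489/10016

Δ: Δ0=-2, Δ1=1, Δ2=-5/2, Δ3=7, Δ4=-2
row 1: diag=8, rhs=18; c'=1/4, d'=9/4
row 2: denom=8−2·1/4=15/2; d'=(-21−2·9/4)/(15/2)=-17/5
row 3: denom=6−2·4/15=82/15; d'=(57−2·-17/5)/(82/15)=957/82
row 4: denom=4−1·15/82=313/82; d'=(-54−1·957/82)/(313/82)=-5385/313
back: M4=-5385/313
back: M3=957/82−15/82·-5385/313=4638/313
back: M2=-17/5−4/15·4638/313=-2301/313
back: M1=9/4−1/4·-2301/313=2559/626
M: M0=0, M1=2559/626, M2=-2301/313, M3=4638/313, M4=-5385/313, M5=0
seg 0: a=4, c=M0/2=0, d=(M1−M0)/(6·2)=853/2504, b=Δ0−h0·(2M0+M1)/6=-2105/626
seg 1: a=0, c=M1/2=2559/1252, d=(M2−M1)/(6·2)=-2387/2504, b=Δ1−h1·(2M1+M2)/6=227/313
seg 2: a=2, c=M2/2=-2301/626, d=(M3−M2)/(6·2)=2313/1252, b=Δ2−h2·(2M2+M3)/6=-1589/626
seg 3: a=-3, c=M3/2=2319/313, d=(M4−M3)/(6·1)=-3341/626, b=Δ3−h3·(2M3+M4)/6=3085/626
seg 4: a=4, c=M4/2=-5385/626, d=(M5−M4)/(6·1)=1795/626, b=Δ4−h4·(2M4+M5)/6=1169/313
t_q=11/2 → seg 2, τ=3/2; S=2+-1589/626·τ+-2301/626·τ²+2313/1252·τ³=-38489/10016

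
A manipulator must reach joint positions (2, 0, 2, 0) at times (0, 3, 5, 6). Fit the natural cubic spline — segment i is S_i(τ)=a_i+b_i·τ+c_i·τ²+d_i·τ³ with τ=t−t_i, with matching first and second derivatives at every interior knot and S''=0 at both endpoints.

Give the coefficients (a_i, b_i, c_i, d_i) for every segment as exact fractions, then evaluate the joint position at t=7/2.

  seg 0: a=2 b=-32/21 c=0 d=2/21
  seg 1: a=0 b=22/21 c=6/7 d=-37/84
  seg 2: a=2 b=-17/21 c=-25/14 d=25/42
S(7/2) = 153/224

Δ: Δ0=-2/3, Δ1=1, Δ2=-2
row 1: diag=10, rhs=10; c'=1/5, d'=1
row 2: denom=6−2·1/5=28/5; d'=(-18−2·1)/(28/5)=-25/7
back: M2=-25/7
back: M1=1−1/5·-25/7=12/7
M: M0=0, M1=12/7, M2=-25/7, M3=0
seg 0: a=2, c=M0/2=0, d=(M1−M0)/(6·3)=2/21, b=Δ0−h0·(2M0+M1)/6=-32/21
seg 1: a=0, c=M1/2=6/7, d=(M2−M1)/(6·2)=-37/84, b=Δ1−h1·(2M1+M2)/6=22/21
seg 2: a=2, c=M2/2=-25/14, d=(M3−M2)/(6·1)=25/42, b=Δ2−h2·(2M2+M3)/6=-17/21
t_q=7/2 → seg 1, τ=1/2; S=0+22/21·τ+6/7·τ²+-37/84·τ³=153/224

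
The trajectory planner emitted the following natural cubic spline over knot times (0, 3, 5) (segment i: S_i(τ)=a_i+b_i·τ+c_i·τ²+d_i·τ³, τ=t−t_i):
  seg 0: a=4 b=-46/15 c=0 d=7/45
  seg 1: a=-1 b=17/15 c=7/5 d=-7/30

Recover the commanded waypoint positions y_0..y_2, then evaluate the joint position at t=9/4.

y_0 = S_0(0) = a_0 = 4
y_1 = S_1(0) = a_1 = -1
y_2 = S_1(2) = 5
t_q=9/4 is in segment 0 (τ=9/4); S_0(τ)=-361/320

y_0=4 y_1=-1 y_2=5
S(9/4) = -361/320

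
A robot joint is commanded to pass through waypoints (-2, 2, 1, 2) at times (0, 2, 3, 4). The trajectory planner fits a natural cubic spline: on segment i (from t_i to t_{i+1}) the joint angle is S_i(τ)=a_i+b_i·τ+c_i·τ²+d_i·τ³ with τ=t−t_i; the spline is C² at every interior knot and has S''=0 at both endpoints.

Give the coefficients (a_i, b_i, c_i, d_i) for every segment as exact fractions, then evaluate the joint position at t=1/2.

  seg 0: a=-2 b=74/23 c=0 d=-7/23
  seg 1: a=2 b=-10/23 c=-42/23 d=29/23
  seg 2: a=1 b=-7/23 c=45/23 d=-15/23
S(1/2) = -79/184

Δ: Δ0=2, Δ1=-1, Δ2=1
row 1: diag=6, rhs=-18; c'=1/6, d'=-3
row 2: denom=4−1·1/6=23/6; d'=(12−1·-3)/(23/6)=90/23
back: M2=90/23
back: M1=-3−1/6·90/23=-84/23
M: M0=0, M1=-84/23, M2=90/23, M3=0
seg 0: a=-2, c=M0/2=0, d=(M1−M0)/(6·2)=-7/23, b=Δ0−h0·(2M0+M1)/6=74/23
seg 1: a=2, c=M1/2=-42/23, d=(M2−M1)/(6·1)=29/23, b=Δ1−h1·(2M1+M2)/6=-10/23
seg 2: a=1, c=M2/2=45/23, d=(M3−M2)/(6·1)=-15/23, b=Δ2−h2·(2M2+M3)/6=-7/23
t_q=1/2 → seg 0, τ=1/2; S=-2+74/23·τ+0·τ²+-7/23·τ³=-79/184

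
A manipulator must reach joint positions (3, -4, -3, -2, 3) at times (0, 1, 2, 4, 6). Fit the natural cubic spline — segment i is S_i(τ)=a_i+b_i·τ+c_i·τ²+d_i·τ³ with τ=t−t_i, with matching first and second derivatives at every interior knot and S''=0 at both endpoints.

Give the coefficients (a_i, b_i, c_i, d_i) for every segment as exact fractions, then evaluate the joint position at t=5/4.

Δ: Δ0=-7, Δ1=1, Δ2=1/2, Δ3=5/2
row 1: diag=4, rhs=48; c'=1/4, d'=12
row 2: denom=6−1·1/4=23/4; d'=(-3−1·12)/(23/4)=-60/23
row 3: denom=8−2·8/23=168/23; d'=(12−2·-60/23)/(168/23)=33/14
back: M3=33/14
back: M2=-60/23−8/23·33/14=-24/7
back: M1=12−1/4·-24/7=90/7
M: M0=0, M1=90/7, M2=-24/7, M3=33/14, M4=0
seg 0: a=3, c=M0/2=0, d=(M1−M0)/(6·1)=15/7, b=Δ0−h0·(2M0+M1)/6=-64/7
seg 1: a=-4, c=M1/2=45/7, d=(M2−M1)/(6·1)=-19/7, b=Δ1−h1·(2M1+M2)/6=-19/7
seg 2: a=-3, c=M2/2=-12/7, d=(M3−M2)/(6·2)=27/56, b=Δ2−h2·(2M2+M3)/6=2
seg 3: a=-2, c=M3/2=33/28, d=(M4−M3)/(6·2)=-11/56, b=Δ3−h3·(2M3+M4)/6=13/14
t_q=5/4 → seg 1, τ=1/4; S=-4+-19/7·τ+45/7·τ²+-19/7·τ³=-1935/448

  seg 0: a=3 b=-64/7 c=0 d=15/7
  seg 1: a=-4 b=-19/7 c=45/7 d=-19/7
  seg 2: a=-3 b=2 c=-12/7 d=27/56
  seg 3: a=-2 b=13/14 c=33/28 d=-11/56
S(5/4) = -1935/448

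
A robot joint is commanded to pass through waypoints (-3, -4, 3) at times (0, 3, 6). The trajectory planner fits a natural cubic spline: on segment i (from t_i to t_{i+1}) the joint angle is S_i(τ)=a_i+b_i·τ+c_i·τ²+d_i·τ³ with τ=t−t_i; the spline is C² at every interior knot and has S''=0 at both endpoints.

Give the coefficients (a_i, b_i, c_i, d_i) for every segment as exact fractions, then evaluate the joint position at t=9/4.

  seg 0: a=-3 b=-1 c=0 d=2/27
  seg 1: a=-4 b=1 c=2/3 d=-2/27
S(9/4) = -141/32

Δ: Δ0=-1/3, Δ1=7/3
row 1: diag=12, rhs=16; c'=1/4, d'=4/3
back: M1=4/3
M: M0=0, M1=4/3, M2=0
seg 0: a=-3, c=M0/2=0, d=(M1−M0)/(6·3)=2/27, b=Δ0−h0·(2M0+M1)/6=-1
seg 1: a=-4, c=M1/2=2/3, d=(M2−M1)/(6·3)=-2/27, b=Δ1−h1·(2M1+M2)/6=1
t_q=9/4 → seg 0, τ=9/4; S=-3+-1·τ+0·τ²+2/27·τ³=-141/32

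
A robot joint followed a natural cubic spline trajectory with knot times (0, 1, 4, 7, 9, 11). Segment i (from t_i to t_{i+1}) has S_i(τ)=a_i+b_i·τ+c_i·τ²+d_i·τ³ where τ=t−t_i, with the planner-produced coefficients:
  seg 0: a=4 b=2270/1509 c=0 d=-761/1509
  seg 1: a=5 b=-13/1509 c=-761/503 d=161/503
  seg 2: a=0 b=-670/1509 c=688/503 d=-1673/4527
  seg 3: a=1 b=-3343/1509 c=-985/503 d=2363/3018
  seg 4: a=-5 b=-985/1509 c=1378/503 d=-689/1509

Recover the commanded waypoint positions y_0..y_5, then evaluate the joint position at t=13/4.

y_0=4 y_1=5 y_2=0 y_3=1 y_4=-5 y_5=1
S(13/4) = 31141/32192

y_0 = S_0(0) = a_0 = 4
y_1 = S_1(0) = a_1 = 5
y_2 = S_2(0) = a_2 = 0
y_3 = S_3(0) = a_3 = 1
y_4 = S_4(0) = a_4 = -5
y_5 = S_4(2) = 1
t_q=13/4 is in segment 1 (τ=9/4); S_1(τ)=31141/32192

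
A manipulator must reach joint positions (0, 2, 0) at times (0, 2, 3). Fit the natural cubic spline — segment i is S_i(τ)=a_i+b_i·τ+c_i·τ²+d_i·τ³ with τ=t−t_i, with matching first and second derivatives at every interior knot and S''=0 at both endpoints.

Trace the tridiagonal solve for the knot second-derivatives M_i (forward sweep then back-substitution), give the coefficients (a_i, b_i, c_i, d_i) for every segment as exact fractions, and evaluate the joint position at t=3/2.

Δ: Δ0=1, Δ1=-2
row 1: diag=6, rhs=-18; c'=1/6, d'=-3
back: M1=-3
M: M0=0, M1=-3, M2=0
seg 0: a=0, c=M0/2=0, d=(M1−M0)/(6·2)=-1/4, b=Δ0−h0·(2M0+M1)/6=2
seg 1: a=2, c=M1/2=-3/2, d=(M2−M1)/(6·1)=1/2, b=Δ1−h1·(2M1+M2)/6=-1
t_q=3/2 → seg 0, τ=3/2; S=0+2·τ+0·τ²+-1/4·τ³=69/32

  seg 0: a=0 b=2 c=0 d=-1/4
  seg 1: a=2 b=-1 c=-3/2 d=1/2
S(3/2) = 69/32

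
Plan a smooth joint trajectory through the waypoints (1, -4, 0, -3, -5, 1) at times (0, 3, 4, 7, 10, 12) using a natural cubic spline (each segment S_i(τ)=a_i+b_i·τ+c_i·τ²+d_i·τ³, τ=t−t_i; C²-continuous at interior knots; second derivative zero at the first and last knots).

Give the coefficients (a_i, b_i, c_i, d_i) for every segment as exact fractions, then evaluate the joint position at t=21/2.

  seg 0: a=1 b=-8539/2091 c=0 d=5054/18819
  seg 1: a=-4 b=6623/2091 c=5054/2091 d=-3313/2091
  seg 2: a=0 b=2264/697 c=-4885/2091 d=1924/6273
  seg 3: a=-3 b=-102/41 c=887/2091 d=1147/18819
  seg 4: a=-5 b=1187/697 c=678/697 d=-113/697
S(21/2) = -21889/5576

Δ: Δ0=-5/3, Δ1=4, Δ2=-1, Δ3=-2/3, Δ4=3
row 1: diag=8, rhs=34; c'=1/8, d'=17/4
row 2: denom=8−1·1/8=63/8; d'=(-30−1·17/4)/(63/8)=-274/63
row 3: denom=12−3·8/21=76/7; d'=(2−3·-274/63)/(76/7)=79/57
row 4: denom=10−3·21/76=697/76; d'=(22−3·79/57)/(697/76)=1356/697
back: M4=1356/697
back: M3=79/57−21/76·1356/697=1774/2091
back: M2=-274/63−8/21·1774/2091=-9770/2091
back: M1=17/4−1/8·-9770/2091=10108/2091
M: M0=0, M1=10108/2091, M2=-9770/2091, M3=1774/2091, M4=1356/697, M5=0
seg 0: a=1, c=M0/2=0, d=(M1−M0)/(6·3)=5054/18819, b=Δ0−h0·(2M0+M1)/6=-8539/2091
seg 1: a=-4, c=M1/2=5054/2091, d=(M2−M1)/(6·1)=-3313/2091, b=Δ1−h1·(2M1+M2)/6=6623/2091
seg 2: a=0, c=M2/2=-4885/2091, d=(M3−M2)/(6·3)=1924/6273, b=Δ2−h2·(2M2+M3)/6=2264/697
seg 3: a=-3, c=M3/2=887/2091, d=(M4−M3)/(6·3)=1147/18819, b=Δ3−h3·(2M3+M4)/6=-102/41
seg 4: a=-5, c=M4/2=678/697, d=(M5−M4)/(6·2)=-113/697, b=Δ4−h4·(2M4+M5)/6=1187/697
t_q=21/2 → seg 4, τ=1/2; S=-5+1187/697·τ+678/697·τ²+-113/697·τ³=-21889/5576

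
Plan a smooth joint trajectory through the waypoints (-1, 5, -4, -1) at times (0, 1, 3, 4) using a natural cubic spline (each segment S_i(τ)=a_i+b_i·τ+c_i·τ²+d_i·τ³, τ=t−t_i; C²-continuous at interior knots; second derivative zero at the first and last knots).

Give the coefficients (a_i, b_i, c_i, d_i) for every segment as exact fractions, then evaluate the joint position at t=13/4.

  seg 0: a=-1 b=135/16 c=0 d=-39/16
  seg 1: a=5 b=9/8 c=-117/16 d=9/4
  seg 2: a=-4 b=-9/8 c=99/16 d=-33/16
S(13/4) = -4021/1024

Δ: Δ0=6, Δ1=-9/2, Δ2=3
row 1: diag=6, rhs=-63; c'=1/3, d'=-21/2
row 2: denom=6−2·1/3=16/3; d'=(45−2·-21/2)/(16/3)=99/8
back: M2=99/8
back: M1=-21/2−1/3·99/8=-117/8
M: M0=0, M1=-117/8, M2=99/8, M3=0
seg 0: a=-1, c=M0/2=0, d=(M1−M0)/(6·1)=-39/16, b=Δ0−h0·(2M0+M1)/6=135/16
seg 1: a=5, c=M1/2=-117/16, d=(M2−M1)/(6·2)=9/4, b=Δ1−h1·(2M1+M2)/6=9/8
seg 2: a=-4, c=M2/2=99/16, d=(M3−M2)/(6·1)=-33/16, b=Δ2−h2·(2M2+M3)/6=-9/8
t_q=13/4 → seg 2, τ=1/4; S=-4+-9/8·τ+99/16·τ²+-33/16·τ³=-4021/1024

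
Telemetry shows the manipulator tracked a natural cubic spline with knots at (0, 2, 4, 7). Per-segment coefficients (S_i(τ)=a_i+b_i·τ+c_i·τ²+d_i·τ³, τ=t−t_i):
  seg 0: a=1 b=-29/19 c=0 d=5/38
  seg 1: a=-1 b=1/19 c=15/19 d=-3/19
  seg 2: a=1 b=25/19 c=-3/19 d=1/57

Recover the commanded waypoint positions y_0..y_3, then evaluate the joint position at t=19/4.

y_0 = S_0(0) = a_0 = 1
y_1 = S_1(0) = a_1 = -1
y_2 = S_2(0) = a_2 = 1
y_3 = S_2(3) = 4
t_q=19/4 is in segment 2 (τ=3/4); S_2(τ)=2317/1216

y_0=1 y_1=-1 y_2=1 y_3=4
S(19/4) = 2317/1216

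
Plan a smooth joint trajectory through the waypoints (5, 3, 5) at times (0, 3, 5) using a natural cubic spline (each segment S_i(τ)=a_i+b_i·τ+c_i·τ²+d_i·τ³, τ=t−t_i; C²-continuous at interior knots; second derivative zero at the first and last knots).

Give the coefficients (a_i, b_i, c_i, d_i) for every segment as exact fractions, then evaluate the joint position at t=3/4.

  seg 0: a=5 b=-7/6 c=0 d=1/18
  seg 1: a=3 b=1/3 c=1/2 d=-1/12
S(3/4) = 531/128

Δ: Δ0=-2/3, Δ1=1
row 1: diag=10, rhs=10; c'=1/5, d'=1
back: M1=1
M: M0=0, M1=1, M2=0
seg 0: a=5, c=M0/2=0, d=(M1−M0)/(6·3)=1/18, b=Δ0−h0·(2M0+M1)/6=-7/6
seg 1: a=3, c=M1/2=1/2, d=(M2−M1)/(6·2)=-1/12, b=Δ1−h1·(2M1+M2)/6=1/3
t_q=3/4 → seg 0, τ=3/4; S=5+-7/6·τ+0·τ²+1/18·τ³=531/128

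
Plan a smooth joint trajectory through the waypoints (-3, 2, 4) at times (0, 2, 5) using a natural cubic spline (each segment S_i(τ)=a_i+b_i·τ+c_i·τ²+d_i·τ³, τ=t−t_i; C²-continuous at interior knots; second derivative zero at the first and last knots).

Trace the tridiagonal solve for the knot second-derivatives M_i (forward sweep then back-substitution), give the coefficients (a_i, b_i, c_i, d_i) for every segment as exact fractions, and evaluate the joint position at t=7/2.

Δ: Δ0=5/2, Δ1=2/3
row 1: diag=10, rhs=-11; c'=3/10, d'=-11/10
back: M1=-11/10
M: M0=0, M1=-11/10, M2=0
seg 0: a=-3, c=M0/2=0, d=(M1−M0)/(6·2)=-11/120, b=Δ0−h0·(2M0+M1)/6=43/15
seg 1: a=2, c=M1/2=-11/20, d=(M2−M1)/(6·3)=11/180, b=Δ1−h1·(2M1+M2)/6=53/30
t_q=7/2 → seg 1, τ=3/2; S=2+53/30·τ+-11/20·τ²+11/180·τ³=579/160

  seg 0: a=-3 b=43/15 c=0 d=-11/120
  seg 1: a=2 b=53/30 c=-11/20 d=11/180
S(7/2) = 579/160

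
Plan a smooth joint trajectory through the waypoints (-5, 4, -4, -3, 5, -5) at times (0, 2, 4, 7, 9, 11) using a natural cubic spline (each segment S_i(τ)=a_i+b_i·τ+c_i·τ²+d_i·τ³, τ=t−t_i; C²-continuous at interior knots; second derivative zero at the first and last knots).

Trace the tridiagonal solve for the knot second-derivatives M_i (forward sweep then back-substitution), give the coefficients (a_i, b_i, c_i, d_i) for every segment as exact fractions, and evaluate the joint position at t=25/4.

Δ: Δ0=9/2, Δ1=-4, Δ2=1/3, Δ3=4, Δ4=-5
row 1: diag=8, rhs=-51; c'=1/4, d'=-51/8
row 2: denom=10−2·1/4=19/2; d'=(26−2·-51/8)/(19/2)=155/38
row 3: denom=10−3·6/19=172/19; d'=(22−3·155/38)/(172/19)=371/344
row 4: denom=8−2·19/86=325/43; d'=(-54−2·371/344)/(325/43)=-743/100
back: M4=-743/100
back: M3=371/344−19/86·-743/100=68/25
back: M2=155/38−6/19·68/25=161/50
back: M1=-51/8−1/4·161/50=-359/50
M: M0=0, M1=-359/50, M2=161/50, M3=68/25, M4=-743/100, M5=0
seg 0: a=-5, c=M0/2=0, d=(M1−M0)/(6·2)=-359/600, b=Δ0−h0·(2M0+M1)/6=517/75
seg 1: a=4, c=M1/2=-359/100, d=(M2−M1)/(6·2)=13/15, b=Δ1−h1·(2M1+M2)/6=-43/150
seg 2: a=-4, c=M2/2=161/100, d=(M3−M2)/(6·3)=-1/36, b=Δ2−h2·(2M2+M3)/6=-637/150
seg 3: a=-3, c=M3/2=34/25, d=(M4−M3)/(6·2)=-203/240, b=Δ3−h3·(2M3+M4)/6=1399/300
seg 4: a=5, c=M4/2=-743/200, d=(M5−M4)/(6·2)=743/1200, b=Δ4−h4·(2M4+M5)/6=-7/150
t_q=25/4 → seg 2, τ=9/4; S=-4+-637/150·τ+161/100·τ²+-1/36·τ³=-36613/6400

  seg 0: a=-5 b=517/75 c=0 d=-359/600
  seg 1: a=4 b=-43/150 c=-359/100 d=13/15
  seg 2: a=-4 b=-637/150 c=161/100 d=-1/36
  seg 3: a=-3 b=1399/300 c=34/25 d=-203/240
  seg 4: a=5 b=-7/150 c=-743/200 d=743/1200
S(25/4) = -36613/6400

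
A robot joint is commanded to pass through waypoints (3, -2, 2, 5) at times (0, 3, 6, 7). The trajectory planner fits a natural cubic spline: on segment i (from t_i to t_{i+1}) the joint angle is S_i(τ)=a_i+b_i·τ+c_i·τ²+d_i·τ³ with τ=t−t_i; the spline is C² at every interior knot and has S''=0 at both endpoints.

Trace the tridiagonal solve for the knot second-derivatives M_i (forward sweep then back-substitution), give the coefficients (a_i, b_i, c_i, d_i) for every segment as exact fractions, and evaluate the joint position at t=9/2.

  seg 0: a=3 b=-202/87 c=0 d=19/261
  seg 1: a=-2 b=-31/87 c=19/29 d=-8/261
  seg 2: a=2 b=239/87 c=11/29 d=-11/87
S(9/2) = -135/116

Δ: Δ0=-5/3, Δ1=4/3, Δ2=3
row 1: diag=12, rhs=18; c'=1/4, d'=3/2
row 2: denom=8−3·1/4=29/4; d'=(10−3·3/2)/(29/4)=22/29
back: M2=22/29
back: M1=3/2−1/4·22/29=38/29
M: M0=0, M1=38/29, M2=22/29, M3=0
seg 0: a=3, c=M0/2=0, d=(M1−M0)/(6·3)=19/261, b=Δ0−h0·(2M0+M1)/6=-202/87
seg 1: a=-2, c=M1/2=19/29, d=(M2−M1)/(6·3)=-8/261, b=Δ1−h1·(2M1+M2)/6=-31/87
seg 2: a=2, c=M2/2=11/29, d=(M3−M2)/(6·1)=-11/87, b=Δ2−h2·(2M2+M3)/6=239/87
t_q=9/2 → seg 1, τ=3/2; S=-2+-31/87·τ+19/29·τ²+-8/261·τ³=-135/116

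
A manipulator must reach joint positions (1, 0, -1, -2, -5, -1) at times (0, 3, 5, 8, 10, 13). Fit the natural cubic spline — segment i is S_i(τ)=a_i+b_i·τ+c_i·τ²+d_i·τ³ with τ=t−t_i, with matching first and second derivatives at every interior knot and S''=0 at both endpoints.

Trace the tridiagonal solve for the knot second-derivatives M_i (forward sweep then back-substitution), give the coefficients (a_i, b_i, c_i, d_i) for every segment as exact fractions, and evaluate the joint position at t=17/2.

  seg 0: a=1 b=-643/2772 c=0 d=-281/24948
  seg 1: a=0 b=-743/1386 c=-281/2772 d=331/5544
  seg 2: a=-1 b=-52/231 c=178/693 d=-29/297
  seg 3: a=-2 b=-305/231 c=-431/693 d=1475/5544
  seg 4: a=-5 b=-853/1386 c=2701/2772 d=-2701/24948
S(17/2) = -41135/14784

Δ: Δ0=-1/3, Δ1=-1/2, Δ2=-1/3, Δ3=-3/2, Δ4=4/3
row 1: diag=10, rhs=-1; c'=1/5, d'=-1/10
row 2: denom=10−2·1/5=48/5; d'=(1−2·-1/10)/(48/5)=1/8
row 3: denom=10−3·5/16=145/16; d'=(-7−3·1/8)/(145/16)=-118/145
row 4: denom=10−2·32/145=1386/145; d'=(17−2·-118/145)/(1386/145)=2701/1386
back: M4=2701/1386
back: M3=-118/145−32/145·2701/1386=-862/693
back: M2=1/8−5/16·-862/693=356/693
back: M1=-1/10−1/5·356/693=-281/1386
M: M0=0, M1=-281/1386, M2=356/693, M3=-862/693, M4=2701/1386, M5=0
seg 0: a=1, c=M0/2=0, d=(M1−M0)/(6·3)=-281/24948, b=Δ0−h0·(2M0+M1)/6=-643/2772
seg 1: a=0, c=M1/2=-281/2772, d=(M2−M1)/(6·2)=331/5544, b=Δ1−h1·(2M1+M2)/6=-743/1386
seg 2: a=-1, c=M2/2=178/693, d=(M3−M2)/(6·3)=-29/297, b=Δ2−h2·(2M2+M3)/6=-52/231
seg 3: a=-2, c=M3/2=-431/693, d=(M4−M3)/(6·2)=1475/5544, b=Δ3−h3·(2M3+M4)/6=-305/231
seg 4: a=-5, c=M4/2=2701/2772, d=(M5−M4)/(6·3)=-2701/24948, b=Δ4−h4·(2M4+M5)/6=-853/1386
t_q=17/2 → seg 3, τ=1/2; S=-2+-305/231·τ+-431/693·τ²+1475/5544·τ³=-41135/14784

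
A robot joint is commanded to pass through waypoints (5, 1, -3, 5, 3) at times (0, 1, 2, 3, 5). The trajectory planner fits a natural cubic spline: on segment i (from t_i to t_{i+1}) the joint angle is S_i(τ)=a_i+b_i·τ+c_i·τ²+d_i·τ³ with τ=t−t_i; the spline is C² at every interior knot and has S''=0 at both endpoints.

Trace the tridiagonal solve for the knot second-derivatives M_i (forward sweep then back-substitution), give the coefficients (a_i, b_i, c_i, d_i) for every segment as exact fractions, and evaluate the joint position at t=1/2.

Δ: Δ0=-4, Δ1=-4, Δ2=8, Δ3=-1
row 1: diag=4, rhs=0; c'=1/4, d'=0
row 2: denom=4−1·1/4=15/4; d'=(72−1·0)/(15/4)=96/5
row 3: denom=6−1·4/15=86/15; d'=(-54−1·96/5)/(86/15)=-549/43
back: M3=-549/43
back: M2=96/5−4/15·-549/43=972/43
back: M1=0−1/4·972/43=-243/43
M: M0=0, M1=-243/43, M2=972/43, M3=-549/43, M4=0
seg 0: a=5, c=M0/2=0, d=(M1−M0)/(6·1)=-81/86, b=Δ0−h0·(2M0+M1)/6=-263/86
seg 1: a=1, c=M1/2=-243/86, d=(M2−M1)/(6·1)=405/86, b=Δ1−h1·(2M1+M2)/6=-253/43
seg 2: a=-3, c=M2/2=486/43, d=(M3−M2)/(6·1)=-507/86, b=Δ2−h2·(2M2+M3)/6=223/86
seg 3: a=5, c=M3/2=-549/86, d=(M4−M3)/(6·2)=183/172, b=Δ3−h3·(2M3+M4)/6=323/43
t_q=1/2 → seg 0, τ=1/2; S=5+-263/86·τ+0·τ²+-81/86·τ³=2307/688

  seg 0: a=5 b=-263/86 c=0 d=-81/86
  seg 1: a=1 b=-253/43 c=-243/86 d=405/86
  seg 2: a=-3 b=223/86 c=486/43 d=-507/86
  seg 3: a=5 b=323/43 c=-549/86 d=183/172
S(1/2) = 2307/688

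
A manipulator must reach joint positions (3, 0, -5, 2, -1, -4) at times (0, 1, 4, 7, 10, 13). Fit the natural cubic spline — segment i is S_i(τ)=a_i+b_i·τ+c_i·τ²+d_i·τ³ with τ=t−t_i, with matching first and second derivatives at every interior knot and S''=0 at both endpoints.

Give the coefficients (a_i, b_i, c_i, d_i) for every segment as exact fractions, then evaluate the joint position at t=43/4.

Δ: Δ0=-3, Δ1=-5/3, Δ2=7/3, Δ3=-1, Δ4=-1
row 1: diag=8, rhs=8; c'=3/8, d'=1
row 2: denom=12−3·3/8=87/8; d'=(24−3·1)/(87/8)=56/29
row 3: denom=12−3·8/29=324/29; d'=(-20−3·56/29)/(324/29)=-187/81
row 4: denom=12−3·29/108=403/36; d'=(0−3·-187/81)/(403/36)=748/1209
back: M4=748/1209
back: M3=-187/81−29/108·748/1209=-2992/1209
back: M2=56/29−8/29·-2992/1209=3160/1209
back: M1=1−3/8·3160/1209=8/403
M: M0=0, M1=8/403, M2=3160/1209, M3=-2992/1209, M4=748/1209, M5=0
seg 0: a=3, c=M0/2=0, d=(M1−M0)/(6·1)=4/1209, b=Δ0−h0·(2M0+M1)/6=-3631/1209
seg 1: a=0, c=M1/2=4/403, d=(M2−M1)/(6·3)=1568/10881, b=Δ1−h1·(2M1+M2)/6=-3619/1209
seg 2: a=-5, c=M2/2=1580/1209, d=(M3−M2)/(6·3)=-3076/10881, b=Δ2−h2·(2M2+M3)/6=89/93
seg 3: a=2, c=M3/2=-1496/1209, d=(M4−M3)/(6·3)=1870/10881, b=Δ3−h3·(2M3+M4)/6=1409/1209
seg 4: a=-1, c=M4/2=374/1209, d=(M5−M4)/(6·3)=-374/10881, b=Δ4−h4·(2M4+M5)/6=-1957/1209
t_q=43/4 → seg 4, τ=3/4; S=-1+-1957/1209·τ+374/1209·τ²+-374/10881·τ³=-26495/12896

  seg 0: a=3 b=-3631/1209 c=0 d=4/1209
  seg 1: a=0 b=-3619/1209 c=4/403 d=1568/10881
  seg 2: a=-5 b=89/93 c=1580/1209 d=-3076/10881
  seg 3: a=2 b=1409/1209 c=-1496/1209 d=1870/10881
  seg 4: a=-1 b=-1957/1209 c=374/1209 d=-374/10881
S(43/4) = -26495/12896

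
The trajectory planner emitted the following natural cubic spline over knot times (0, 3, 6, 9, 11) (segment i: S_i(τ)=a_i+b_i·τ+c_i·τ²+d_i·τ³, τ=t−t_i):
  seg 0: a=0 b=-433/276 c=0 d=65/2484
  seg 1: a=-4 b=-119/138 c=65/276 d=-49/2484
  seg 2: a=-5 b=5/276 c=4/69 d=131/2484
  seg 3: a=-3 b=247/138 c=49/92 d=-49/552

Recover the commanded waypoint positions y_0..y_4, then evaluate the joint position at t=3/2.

y_0=0 y_1=-4 y_2=-5 y_3=-3 y_4=2
S(3/2) = -1667/736

y_0 = S_0(0) = a_0 = 0
y_1 = S_1(0) = a_1 = -4
y_2 = S_2(0) = a_2 = -5
y_3 = S_3(0) = a_3 = -3
y_4 = S_3(2) = 2
t_q=3/2 is in segment 0 (τ=3/2); S_0(τ)=-1667/736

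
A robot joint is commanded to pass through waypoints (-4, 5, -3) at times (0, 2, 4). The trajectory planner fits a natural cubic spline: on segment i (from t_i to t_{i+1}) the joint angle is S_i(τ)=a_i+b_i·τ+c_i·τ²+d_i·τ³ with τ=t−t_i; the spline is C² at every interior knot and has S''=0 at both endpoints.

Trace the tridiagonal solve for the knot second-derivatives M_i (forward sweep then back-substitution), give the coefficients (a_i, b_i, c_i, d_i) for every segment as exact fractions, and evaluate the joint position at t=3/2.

  seg 0: a=-4 b=53/8 c=0 d=-17/32
  seg 1: a=5 b=1/4 c=-51/16 d=17/32
S(3/2) = 1061/256

Δ: Δ0=9/2, Δ1=-4
row 1: diag=8, rhs=-51; c'=1/4, d'=-51/8
back: M1=-51/8
M: M0=0, M1=-51/8, M2=0
seg 0: a=-4, c=M0/2=0, d=(M1−M0)/(6·2)=-17/32, b=Δ0−h0·(2M0+M1)/6=53/8
seg 1: a=5, c=M1/2=-51/16, d=(M2−M1)/(6·2)=17/32, b=Δ1−h1·(2M1+M2)/6=1/4
t_q=3/2 → seg 0, τ=3/2; S=-4+53/8·τ+0·τ²+-17/32·τ³=1061/256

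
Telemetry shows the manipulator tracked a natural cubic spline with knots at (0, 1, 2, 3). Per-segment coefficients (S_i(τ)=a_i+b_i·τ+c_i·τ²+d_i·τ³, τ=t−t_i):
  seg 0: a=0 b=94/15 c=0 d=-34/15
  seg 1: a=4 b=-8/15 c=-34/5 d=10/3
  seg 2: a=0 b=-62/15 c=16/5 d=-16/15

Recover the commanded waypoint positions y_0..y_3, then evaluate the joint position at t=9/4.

y_0=0 y_1=4 y_2=0 y_3=-2
S(9/4) = -17/20

y_0 = S_0(0) = a_0 = 0
y_1 = S_1(0) = a_1 = 4
y_2 = S_2(0) = a_2 = 0
y_3 = S_2(1) = -2
t_q=9/4 is in segment 2 (τ=1/4); S_2(τ)=-17/20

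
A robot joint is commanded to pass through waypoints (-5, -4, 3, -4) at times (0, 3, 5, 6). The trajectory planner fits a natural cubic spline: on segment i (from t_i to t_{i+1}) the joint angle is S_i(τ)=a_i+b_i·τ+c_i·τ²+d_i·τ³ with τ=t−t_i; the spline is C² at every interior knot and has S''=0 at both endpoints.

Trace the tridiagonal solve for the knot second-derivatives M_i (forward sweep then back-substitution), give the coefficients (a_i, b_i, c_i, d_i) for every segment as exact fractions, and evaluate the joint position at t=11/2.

Δ: Δ0=1/3, Δ1=7/2, Δ2=-7
row 1: diag=10, rhs=19; c'=1/5, d'=19/10
row 2: denom=6−2·1/5=28/5; d'=(-63−2·19/10)/(28/5)=-167/14
back: M2=-167/14
back: M1=19/10−1/5·-167/14=30/7
M: M0=0, M1=30/7, M2=-167/14, M3=0
seg 0: a=-5, c=M0/2=0, d=(M1−M0)/(6·3)=5/21, b=Δ0−h0·(2M0+M1)/6=-38/21
seg 1: a=-4, c=M1/2=15/7, d=(M2−M1)/(6·2)=-227/168, b=Δ1−h1·(2M1+M2)/6=97/21
seg 2: a=3, c=M2/2=-167/28, d=(M3−M2)/(6·1)=167/84, b=Δ2−h2·(2M2+M3)/6=-127/42
t_q=11/2 → seg 2, τ=1/2; S=3+-127/42·τ+-167/28·τ²+167/84·τ³=55/224

  seg 0: a=-5 b=-38/21 c=0 d=5/21
  seg 1: a=-4 b=97/21 c=15/7 d=-227/168
  seg 2: a=3 b=-127/42 c=-167/28 d=167/84
S(11/2) = 55/224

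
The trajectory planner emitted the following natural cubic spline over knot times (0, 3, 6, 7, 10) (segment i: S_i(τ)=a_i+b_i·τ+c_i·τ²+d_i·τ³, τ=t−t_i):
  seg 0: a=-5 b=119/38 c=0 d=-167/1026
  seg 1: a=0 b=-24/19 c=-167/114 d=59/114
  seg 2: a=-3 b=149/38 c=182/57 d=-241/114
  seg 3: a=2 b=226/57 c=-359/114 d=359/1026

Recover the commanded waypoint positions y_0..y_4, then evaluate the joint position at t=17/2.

y_0=-5 y_1=0 y_2=-3 y_3=2 y_4=-5
S(17/2) = 621/304

y_0 = S_0(0) = a_0 = -5
y_1 = S_1(0) = a_1 = 0
y_2 = S_2(0) = a_2 = -3
y_3 = S_3(0) = a_3 = 2
y_4 = S_3(3) = -5
t_q=17/2 is in segment 3 (τ=3/2); S_3(τ)=621/304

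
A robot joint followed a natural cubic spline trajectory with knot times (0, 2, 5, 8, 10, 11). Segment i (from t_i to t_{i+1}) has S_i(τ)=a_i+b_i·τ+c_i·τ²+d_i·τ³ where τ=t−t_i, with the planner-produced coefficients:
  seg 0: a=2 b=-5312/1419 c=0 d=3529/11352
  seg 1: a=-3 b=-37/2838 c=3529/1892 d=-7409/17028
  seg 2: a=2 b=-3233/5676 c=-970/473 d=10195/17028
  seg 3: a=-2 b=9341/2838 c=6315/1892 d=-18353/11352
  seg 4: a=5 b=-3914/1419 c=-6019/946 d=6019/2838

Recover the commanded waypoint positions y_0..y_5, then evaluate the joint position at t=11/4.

y_0=2 y_1=-3 y_2=2 y_3=-2 y_4=5 y_5=-2
S(11/4) = -259631/121088

y_0 = S_0(0) = a_0 = 2
y_1 = S_1(0) = a_1 = -3
y_2 = S_2(0) = a_2 = 2
y_3 = S_3(0) = a_3 = -2
y_4 = S_4(0) = a_4 = 5
y_5 = S_4(1) = -2
t_q=11/4 is in segment 1 (τ=3/4); S_1(τ)=-259631/121088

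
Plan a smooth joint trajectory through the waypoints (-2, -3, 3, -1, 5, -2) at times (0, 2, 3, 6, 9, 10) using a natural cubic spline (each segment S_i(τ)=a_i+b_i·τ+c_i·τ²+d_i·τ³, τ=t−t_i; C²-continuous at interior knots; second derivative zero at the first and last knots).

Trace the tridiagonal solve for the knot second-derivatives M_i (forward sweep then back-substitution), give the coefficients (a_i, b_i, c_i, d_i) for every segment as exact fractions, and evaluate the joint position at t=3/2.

  seg 0: a=-2 b=-23077/7314 c=0 d=4855/7314
  seg 1: a=-3 b=35183/7314 c=4855/1219 d=-20429/7314
  seg 2: a=3 b=16078/3657 c=-10719/2438 d=54563/65826
  seg 3: a=-1 b=2903/7314 c=11203/3657 d=-55493/65826
  seg 4: a=5 b=-14570/3657 c=-11029/2438 d=11029/7314
S(3/2) = -87621/19504

Δ: Δ0=-1/2, Δ1=6, Δ2=-4/3, Δ3=2, Δ4=-7
row 1: diag=6, rhs=39; c'=1/6, d'=13/2
row 2: denom=8−1·1/6=47/6; d'=(-44−1·13/2)/(47/6)=-303/47
row 3: denom=12−3·18/47=510/47; d'=(20−3·-303/47)/(510/47)=1849/510
row 4: denom=8−3·47/170=1219/170; d'=(-54−3·1849/510)/(1219/170)=-11029/1219
back: M4=-11029/1219
back: M3=1849/510−47/170·-11029/1219=22406/3657
back: M2=-303/47−18/47·22406/3657=-10719/1219
back: M1=13/2−1/6·-10719/1219=9710/1219
M: M0=0, M1=9710/1219, M2=-10719/1219, M3=22406/3657, M4=-11029/1219, M5=0
seg 0: a=-2, c=M0/2=0, d=(M1−M0)/(6·2)=4855/7314, b=Δ0−h0·(2M0+M1)/6=-23077/7314
seg 1: a=-3, c=M1/2=4855/1219, d=(M2−M1)/(6·1)=-20429/7314, b=Δ1−h1·(2M1+M2)/6=35183/7314
seg 2: a=3, c=M2/2=-10719/2438, d=(M3−M2)/(6·3)=54563/65826, b=Δ2−h2·(2M2+M3)/6=16078/3657
seg 3: a=-1, c=M3/2=11203/3657, d=(M4−M3)/(6·3)=-55493/65826, b=Δ3−h3·(2M3+M4)/6=2903/7314
seg 4: a=5, c=M4/2=-11029/2438, d=(M5−M4)/(6·1)=11029/7314, b=Δ4−h4·(2M4+M5)/6=-14570/3657
t_q=3/2 → seg 0, τ=3/2; S=-2+-23077/7314·τ+0·τ²+4855/7314·τ³=-87621/19504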